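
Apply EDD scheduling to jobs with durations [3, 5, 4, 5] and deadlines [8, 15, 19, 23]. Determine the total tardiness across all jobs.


Sort by due date (EDD order): [(3, 8), (5, 15), (4, 19), (5, 23)]
Compute completion times and tardiness:
  Job 1: p=3, d=8, C=3, tardiness=max(0,3-8)=0
  Job 2: p=5, d=15, C=8, tardiness=max(0,8-15)=0
  Job 3: p=4, d=19, C=12, tardiness=max(0,12-19)=0
  Job 4: p=5, d=23, C=17, tardiness=max(0,17-23)=0
Total tardiness = 0

0


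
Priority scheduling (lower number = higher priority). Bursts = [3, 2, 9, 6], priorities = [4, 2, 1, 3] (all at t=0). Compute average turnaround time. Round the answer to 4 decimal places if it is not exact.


Sort by priority (ascending = highest first):
Order: [(1, 9), (2, 2), (3, 6), (4, 3)]
Completion times:
  Priority 1, burst=9, C=9
  Priority 2, burst=2, C=11
  Priority 3, burst=6, C=17
  Priority 4, burst=3, C=20
Average turnaround = 57/4 = 14.25

14.25


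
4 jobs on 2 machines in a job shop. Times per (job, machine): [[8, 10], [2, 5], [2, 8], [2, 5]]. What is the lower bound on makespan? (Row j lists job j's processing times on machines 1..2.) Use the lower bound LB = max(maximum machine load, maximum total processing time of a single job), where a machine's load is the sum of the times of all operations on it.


Machine loads:
  Machine 1: 8 + 2 + 2 + 2 = 14
  Machine 2: 10 + 5 + 8 + 5 = 28
Max machine load = 28
Job totals:
  Job 1: 18
  Job 2: 7
  Job 3: 10
  Job 4: 7
Max job total = 18
Lower bound = max(28, 18) = 28

28


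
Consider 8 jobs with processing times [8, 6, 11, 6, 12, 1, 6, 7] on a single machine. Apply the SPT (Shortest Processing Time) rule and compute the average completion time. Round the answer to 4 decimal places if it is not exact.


Sort jobs by processing time (SPT order): [1, 6, 6, 6, 7, 8, 11, 12]
Compute completion times sequentially:
  Job 1: processing = 1, completes at 1
  Job 2: processing = 6, completes at 7
  Job 3: processing = 6, completes at 13
  Job 4: processing = 6, completes at 19
  Job 5: processing = 7, completes at 26
  Job 6: processing = 8, completes at 34
  Job 7: processing = 11, completes at 45
  Job 8: processing = 12, completes at 57
Sum of completion times = 202
Average completion time = 202/8 = 25.25

25.25


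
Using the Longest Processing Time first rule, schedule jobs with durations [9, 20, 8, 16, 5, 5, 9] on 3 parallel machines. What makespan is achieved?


Sort jobs in decreasing order (LPT): [20, 16, 9, 9, 8, 5, 5]
Assign each job to the least loaded machine:
  Machine 1: jobs [20, 5], load = 25
  Machine 2: jobs [16, 8], load = 24
  Machine 3: jobs [9, 9, 5], load = 23
Makespan = max load = 25

25


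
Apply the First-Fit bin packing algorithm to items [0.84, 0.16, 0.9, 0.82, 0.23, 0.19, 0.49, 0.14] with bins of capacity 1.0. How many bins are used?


Place items sequentially using First-Fit:
  Item 0.84 -> new Bin 1
  Item 0.16 -> Bin 1 (now 1.0)
  Item 0.9 -> new Bin 2
  Item 0.82 -> new Bin 3
  Item 0.23 -> new Bin 4
  Item 0.19 -> Bin 4 (now 0.42)
  Item 0.49 -> Bin 4 (now 0.91)
  Item 0.14 -> Bin 3 (now 0.96)
Total bins used = 4

4


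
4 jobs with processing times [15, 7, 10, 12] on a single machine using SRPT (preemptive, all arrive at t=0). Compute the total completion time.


Since all jobs arrive at t=0, SRPT equals SPT ordering.
SPT order: [7, 10, 12, 15]
Completion times:
  Job 1: p=7, C=7
  Job 2: p=10, C=17
  Job 3: p=12, C=29
  Job 4: p=15, C=44
Total completion time = 7 + 17 + 29 + 44 = 97

97


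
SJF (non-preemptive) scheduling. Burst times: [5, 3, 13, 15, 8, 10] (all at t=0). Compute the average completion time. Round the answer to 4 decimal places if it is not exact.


SJF order (ascending): [3, 5, 8, 10, 13, 15]
Completion times:
  Job 1: burst=3, C=3
  Job 2: burst=5, C=8
  Job 3: burst=8, C=16
  Job 4: burst=10, C=26
  Job 5: burst=13, C=39
  Job 6: burst=15, C=54
Average completion = 146/6 = 24.3333

24.3333


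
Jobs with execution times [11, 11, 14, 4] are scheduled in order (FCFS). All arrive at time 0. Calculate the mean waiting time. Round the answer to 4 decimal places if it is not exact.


FCFS order (as given): [11, 11, 14, 4]
Waiting times:
  Job 1: wait = 0
  Job 2: wait = 11
  Job 3: wait = 22
  Job 4: wait = 36
Sum of waiting times = 69
Average waiting time = 69/4 = 17.25

17.25


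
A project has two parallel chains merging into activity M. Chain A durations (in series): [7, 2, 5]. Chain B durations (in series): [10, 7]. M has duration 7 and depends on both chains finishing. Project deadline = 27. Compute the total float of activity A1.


Forward pass: ES(A1) = sum of predecessors on chain A = 0
EF = ES + duration = 0 + 7 = 7
Backward pass: LF(M) = deadline = 27; LS(M) = 27 - 7 = 20
LF(A1) = LS(M) - sum(successors on chain A) = 20 - 7 = 13
LS = LF - duration = 13 - 7 = 6
Total float = LS - ES = 6 - 0 = 6

6


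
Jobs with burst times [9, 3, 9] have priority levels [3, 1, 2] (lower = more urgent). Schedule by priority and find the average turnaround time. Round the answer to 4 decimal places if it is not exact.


Sort by priority (ascending = highest first):
Order: [(1, 3), (2, 9), (3, 9)]
Completion times:
  Priority 1, burst=3, C=3
  Priority 2, burst=9, C=12
  Priority 3, burst=9, C=21
Average turnaround = 36/3 = 12.0

12.0


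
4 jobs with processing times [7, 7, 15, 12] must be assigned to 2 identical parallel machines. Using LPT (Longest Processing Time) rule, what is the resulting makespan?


Sort jobs in decreasing order (LPT): [15, 12, 7, 7]
Assign each job to the least loaded machine:
  Machine 1: jobs [15, 7], load = 22
  Machine 2: jobs [12, 7], load = 19
Makespan = max load = 22

22


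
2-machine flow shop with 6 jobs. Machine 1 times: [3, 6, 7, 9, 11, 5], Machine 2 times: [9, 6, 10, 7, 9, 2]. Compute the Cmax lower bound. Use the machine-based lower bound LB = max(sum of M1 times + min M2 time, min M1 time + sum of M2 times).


LB1 = sum(M1 times) + min(M2 times) = 41 + 2 = 43
LB2 = min(M1 times) + sum(M2 times) = 3 + 43 = 46
Lower bound = max(LB1, LB2) = max(43, 46) = 46

46


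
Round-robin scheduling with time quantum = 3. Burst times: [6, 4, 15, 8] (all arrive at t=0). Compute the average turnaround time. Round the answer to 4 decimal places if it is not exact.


Time quantum = 3
Execution trace:
  J1 runs 3 units, time = 3
  J2 runs 3 units, time = 6
  J3 runs 3 units, time = 9
  J4 runs 3 units, time = 12
  J1 runs 3 units, time = 15
  J2 runs 1 units, time = 16
  J3 runs 3 units, time = 19
  J4 runs 3 units, time = 22
  J3 runs 3 units, time = 25
  J4 runs 2 units, time = 27
  J3 runs 3 units, time = 30
  J3 runs 3 units, time = 33
Finish times: [15, 16, 33, 27]
Average turnaround = 91/4 = 22.75

22.75


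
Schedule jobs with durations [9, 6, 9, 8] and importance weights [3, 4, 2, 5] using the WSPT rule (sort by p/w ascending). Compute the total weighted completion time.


Compute p/w ratios and sort ascending (WSPT): [(6, 4), (8, 5), (9, 3), (9, 2)]
Compute weighted completion times:
  Job (p=6,w=4): C=6, w*C=4*6=24
  Job (p=8,w=5): C=14, w*C=5*14=70
  Job (p=9,w=3): C=23, w*C=3*23=69
  Job (p=9,w=2): C=32, w*C=2*32=64
Total weighted completion time = 227

227


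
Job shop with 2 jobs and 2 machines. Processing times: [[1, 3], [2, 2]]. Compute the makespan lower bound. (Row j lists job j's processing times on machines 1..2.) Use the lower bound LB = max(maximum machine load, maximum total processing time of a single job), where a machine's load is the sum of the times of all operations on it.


Machine loads:
  Machine 1: 1 + 2 = 3
  Machine 2: 3 + 2 = 5
Max machine load = 5
Job totals:
  Job 1: 4
  Job 2: 4
Max job total = 4
Lower bound = max(5, 4) = 5

5


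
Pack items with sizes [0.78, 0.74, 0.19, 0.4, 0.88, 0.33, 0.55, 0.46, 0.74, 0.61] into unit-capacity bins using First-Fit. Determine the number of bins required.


Place items sequentially using First-Fit:
  Item 0.78 -> new Bin 1
  Item 0.74 -> new Bin 2
  Item 0.19 -> Bin 1 (now 0.97)
  Item 0.4 -> new Bin 3
  Item 0.88 -> new Bin 4
  Item 0.33 -> Bin 3 (now 0.73)
  Item 0.55 -> new Bin 5
  Item 0.46 -> new Bin 6
  Item 0.74 -> new Bin 7
  Item 0.61 -> new Bin 8
Total bins used = 8

8


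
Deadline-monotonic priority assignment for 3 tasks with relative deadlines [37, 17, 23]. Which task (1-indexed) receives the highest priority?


Sort tasks by relative deadline (ascending):
  Task 2: deadline = 17
  Task 3: deadline = 23
  Task 1: deadline = 37
Priority order (highest first): [2, 3, 1]
Highest priority task = 2

2


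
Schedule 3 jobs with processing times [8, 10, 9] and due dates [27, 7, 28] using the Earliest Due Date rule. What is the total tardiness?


Sort by due date (EDD order): [(10, 7), (8, 27), (9, 28)]
Compute completion times and tardiness:
  Job 1: p=10, d=7, C=10, tardiness=max(0,10-7)=3
  Job 2: p=8, d=27, C=18, tardiness=max(0,18-27)=0
  Job 3: p=9, d=28, C=27, tardiness=max(0,27-28)=0
Total tardiness = 3

3


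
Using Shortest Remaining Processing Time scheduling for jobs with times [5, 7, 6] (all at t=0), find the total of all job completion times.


Since all jobs arrive at t=0, SRPT equals SPT ordering.
SPT order: [5, 6, 7]
Completion times:
  Job 1: p=5, C=5
  Job 2: p=6, C=11
  Job 3: p=7, C=18
Total completion time = 5 + 11 + 18 = 34

34


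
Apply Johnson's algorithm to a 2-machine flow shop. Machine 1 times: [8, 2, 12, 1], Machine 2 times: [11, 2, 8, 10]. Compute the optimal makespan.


Apply Johnson's rule:
  Group 1 (a <= b): [(4, 1, 10), (2, 2, 2), (1, 8, 11)]
  Group 2 (a > b): [(3, 12, 8)]
Optimal job order: [4, 2, 1, 3]
Schedule:
  Job 4: M1 done at 1, M2 done at 11
  Job 2: M1 done at 3, M2 done at 13
  Job 1: M1 done at 11, M2 done at 24
  Job 3: M1 done at 23, M2 done at 32
Makespan = 32

32


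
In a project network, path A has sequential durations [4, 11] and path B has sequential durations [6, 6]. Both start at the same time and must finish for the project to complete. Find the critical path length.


Path A total = 4 + 11 = 15
Path B total = 6 + 6 = 12
Critical path = longest path = max(15, 12) = 15

15


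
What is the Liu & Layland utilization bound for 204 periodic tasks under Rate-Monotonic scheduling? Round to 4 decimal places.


Compute 2^(1/204) = 1.0034035593
Subtract 1: 1.0034035593 - 1 = 0.0034035593
Multiply by n: 204 * 0.0034035593 = 0.6943260972
Round to 4 dp: 0.6943

0.6943


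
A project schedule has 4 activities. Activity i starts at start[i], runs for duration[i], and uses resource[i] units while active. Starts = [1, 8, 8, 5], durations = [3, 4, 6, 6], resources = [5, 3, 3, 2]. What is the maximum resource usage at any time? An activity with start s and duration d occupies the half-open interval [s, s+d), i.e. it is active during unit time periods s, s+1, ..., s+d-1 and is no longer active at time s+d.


Each activity i is active on [start_i, start_i + duration_i).
Compute total resource usage per time slot:
  t=0: active resources = [], total = 0
  t=1: active resources = [5], total = 5
  t=2: active resources = [5], total = 5
  t=3: active resources = [5], total = 5
  t=4: active resources = [], total = 0
  t=5: active resources = [2], total = 2
  t=6: active resources = [2], total = 2
  t=7: active resources = [2], total = 2
  t=8: active resources = [3, 3, 2], total = 8
  t=9: active resources = [3, 3, 2], total = 8
  t=10: active resources = [3, 3, 2], total = 8
  t=11: active resources = [3, 3], total = 6
  t=12: active resources = [3], total = 3
  t=13: active resources = [3], total = 3
Peak resource demand = 8

8


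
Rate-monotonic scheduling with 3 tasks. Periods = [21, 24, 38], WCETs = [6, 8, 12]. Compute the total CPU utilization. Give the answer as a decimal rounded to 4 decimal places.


Compute individual utilizations (exact fractions):
  Task 1: C/T = 6/21 = 2/7 (approx. 0.2857)
  Task 2: C/T = 8/24 = 1/3 (approx. 0.3333)
  Task 3: C/T = 12/38 = 6/19 (approx. 0.3158)
Total utilization U = 2/7 + 1/3 + 6/19 = 373/399
Rounded to 4 decimal places: U = 0.9348
RM (Liu & Layland) bound for 3 tasks = 0.779763; compare with U = 373/399 (approx. 0.934837)
bound < U <= 1, so the RM sufficient condition is not met (inconclusive; an exact test such as response-time analysis is needed).

0.9348


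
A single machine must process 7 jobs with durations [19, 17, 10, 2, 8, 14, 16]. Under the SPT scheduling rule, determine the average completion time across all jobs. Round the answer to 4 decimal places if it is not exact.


Sort jobs by processing time (SPT order): [2, 8, 10, 14, 16, 17, 19]
Compute completion times sequentially:
  Job 1: processing = 2, completes at 2
  Job 2: processing = 8, completes at 10
  Job 3: processing = 10, completes at 20
  Job 4: processing = 14, completes at 34
  Job 5: processing = 16, completes at 50
  Job 6: processing = 17, completes at 67
  Job 7: processing = 19, completes at 86
Sum of completion times = 269
Average completion time = 269/7 = 38.4286

38.4286


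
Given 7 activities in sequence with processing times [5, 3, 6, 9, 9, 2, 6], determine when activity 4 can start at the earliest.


Activity 4 starts after activities 1 through 3 complete.
Predecessor durations: [5, 3, 6]
ES = 5 + 3 + 6 = 14

14


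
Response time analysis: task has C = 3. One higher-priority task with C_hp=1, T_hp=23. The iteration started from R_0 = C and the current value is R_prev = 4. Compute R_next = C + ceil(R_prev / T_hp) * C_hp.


R_next = C + ceil(R_prev / T_hp) * C_hp
ceil(4 / 23) = ceil(0.1739) = 1
Interference = 1 * 1 = 1
R_next = 3 + 1 = 4
R_next = R_prev, so the iteration has converged (response time = 4).

4


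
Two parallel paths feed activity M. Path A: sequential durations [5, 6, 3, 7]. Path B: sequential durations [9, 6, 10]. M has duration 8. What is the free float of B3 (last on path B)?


ES(B3) = sum of predecessors on chain B = 15
EF(B3) = ES + duration = 15 + 10 = 25
Successor of B3 is M. ES(M) = max(sum(A), sum(B)) = max(21, 25) = 25
Free float = ES(successor) - EF(current) = 25 - 25 = 0

0


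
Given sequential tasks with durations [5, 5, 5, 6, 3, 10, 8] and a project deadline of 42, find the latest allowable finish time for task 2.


LF(activity 2) = deadline - sum of successor durations
Successors: activities 3 through 7 with durations [5, 6, 3, 10, 8]
Sum of successor durations = 32
LF = 42 - 32 = 10

10


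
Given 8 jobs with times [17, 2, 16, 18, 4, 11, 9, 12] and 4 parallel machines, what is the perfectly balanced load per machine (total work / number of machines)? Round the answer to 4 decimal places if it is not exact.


Total processing time = 17 + 2 + 16 + 18 + 4 + 11 + 9 + 12 = 89
Number of machines = 4
Ideal balanced load = 89 / 4 = 22.25

22.25


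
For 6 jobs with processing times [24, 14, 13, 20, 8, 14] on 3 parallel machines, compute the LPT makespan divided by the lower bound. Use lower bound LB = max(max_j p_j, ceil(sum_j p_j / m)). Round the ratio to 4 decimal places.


LPT order: [24, 20, 14, 14, 13, 8]
Machine loads after assignment: [32, 33, 28]
LPT makespan = 33
Lower bound = max(max_job, ceil(total/3)) = max(24, 31) = 31
Ratio = 33 / 31 = 1.0645

1.0645


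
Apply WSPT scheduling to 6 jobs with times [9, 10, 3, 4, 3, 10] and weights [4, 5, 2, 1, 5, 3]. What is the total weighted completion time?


Compute p/w ratios and sort ascending (WSPT): [(3, 5), (3, 2), (10, 5), (9, 4), (10, 3), (4, 1)]
Compute weighted completion times:
  Job (p=3,w=5): C=3, w*C=5*3=15
  Job (p=3,w=2): C=6, w*C=2*6=12
  Job (p=10,w=5): C=16, w*C=5*16=80
  Job (p=9,w=4): C=25, w*C=4*25=100
  Job (p=10,w=3): C=35, w*C=3*35=105
  Job (p=4,w=1): C=39, w*C=1*39=39
Total weighted completion time = 351

351


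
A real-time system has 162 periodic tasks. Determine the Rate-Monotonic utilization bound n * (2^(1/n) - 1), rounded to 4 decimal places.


Compute 2^(1/162) = 1.0042878529
Subtract 1: 1.0042878529 - 1 = 0.0042878529
Multiply by n: 162 * 0.0042878529 = 0.6946321698
Round to 4 dp: 0.6946

0.6946


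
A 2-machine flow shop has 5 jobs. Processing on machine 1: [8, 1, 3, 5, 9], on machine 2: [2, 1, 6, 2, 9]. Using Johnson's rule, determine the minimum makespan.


Apply Johnson's rule:
  Group 1 (a <= b): [(2, 1, 1), (3, 3, 6), (5, 9, 9)]
  Group 2 (a > b): [(1, 8, 2), (4, 5, 2)]
Optimal job order: [2, 3, 5, 1, 4]
Schedule:
  Job 2: M1 done at 1, M2 done at 2
  Job 3: M1 done at 4, M2 done at 10
  Job 5: M1 done at 13, M2 done at 22
  Job 1: M1 done at 21, M2 done at 24
  Job 4: M1 done at 26, M2 done at 28
Makespan = 28

28


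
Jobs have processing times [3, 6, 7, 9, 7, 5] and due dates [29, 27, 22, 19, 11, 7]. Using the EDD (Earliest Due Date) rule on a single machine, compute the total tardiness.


Sort by due date (EDD order): [(5, 7), (7, 11), (9, 19), (7, 22), (6, 27), (3, 29)]
Compute completion times and tardiness:
  Job 1: p=5, d=7, C=5, tardiness=max(0,5-7)=0
  Job 2: p=7, d=11, C=12, tardiness=max(0,12-11)=1
  Job 3: p=9, d=19, C=21, tardiness=max(0,21-19)=2
  Job 4: p=7, d=22, C=28, tardiness=max(0,28-22)=6
  Job 5: p=6, d=27, C=34, tardiness=max(0,34-27)=7
  Job 6: p=3, d=29, C=37, tardiness=max(0,37-29)=8
Total tardiness = 24

24


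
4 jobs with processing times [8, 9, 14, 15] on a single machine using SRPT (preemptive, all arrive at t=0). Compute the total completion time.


Since all jobs arrive at t=0, SRPT equals SPT ordering.
SPT order: [8, 9, 14, 15]
Completion times:
  Job 1: p=8, C=8
  Job 2: p=9, C=17
  Job 3: p=14, C=31
  Job 4: p=15, C=46
Total completion time = 8 + 17 + 31 + 46 = 102

102


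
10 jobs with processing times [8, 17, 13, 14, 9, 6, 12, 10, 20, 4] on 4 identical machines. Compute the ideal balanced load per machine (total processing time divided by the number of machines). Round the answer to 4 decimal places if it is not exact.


Total processing time = 8 + 17 + 13 + 14 + 9 + 6 + 12 + 10 + 20 + 4 = 113
Number of machines = 4
Ideal balanced load = 113 / 4 = 28.25

28.25


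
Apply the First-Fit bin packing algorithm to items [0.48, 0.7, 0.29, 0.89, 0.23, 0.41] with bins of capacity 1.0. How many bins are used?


Place items sequentially using First-Fit:
  Item 0.48 -> new Bin 1
  Item 0.7 -> new Bin 2
  Item 0.29 -> Bin 1 (now 0.77)
  Item 0.89 -> new Bin 3
  Item 0.23 -> Bin 1 (now 1.0)
  Item 0.41 -> new Bin 4
Total bins used = 4

4


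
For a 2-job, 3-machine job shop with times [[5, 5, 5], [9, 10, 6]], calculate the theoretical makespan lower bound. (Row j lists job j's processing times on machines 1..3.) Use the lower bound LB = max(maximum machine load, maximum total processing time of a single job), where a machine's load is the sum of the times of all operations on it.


Machine loads:
  Machine 1: 5 + 9 = 14
  Machine 2: 5 + 10 = 15
  Machine 3: 5 + 6 = 11
Max machine load = 15
Job totals:
  Job 1: 15
  Job 2: 25
Max job total = 25
Lower bound = max(15, 25) = 25

25


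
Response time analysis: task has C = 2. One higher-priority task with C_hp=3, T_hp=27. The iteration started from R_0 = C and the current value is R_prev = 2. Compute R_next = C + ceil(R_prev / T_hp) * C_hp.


R_next = C + ceil(R_prev / T_hp) * C_hp
ceil(2 / 27) = ceil(0.0741) = 1
Interference = 1 * 3 = 3
R_next = 2 + 3 = 5

5


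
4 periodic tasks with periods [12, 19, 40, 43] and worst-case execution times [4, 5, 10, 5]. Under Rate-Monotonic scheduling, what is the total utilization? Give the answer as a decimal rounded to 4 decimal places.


Compute individual utilizations (exact fractions):
  Task 1: C/T = 4/12 = 1/3 (approx. 0.3333)
  Task 2: C/T = 5/19 (approx. 0.2632)
  Task 3: C/T = 10/40 = 1/4 (approx. 0.25)
  Task 4: C/T = 5/43 (approx. 0.1163)
Total utilization U = 1/3 + 5/19 + 1/4 + 5/43 = 9439/9804
Rounded to 4 decimal places: U = 0.9628
RM (Liu & Layland) bound for 4 tasks = 0.756828; compare with U = 9439/9804 (approx. 0.962770)
bound < U <= 1, so the RM sufficient condition is not met (inconclusive; an exact test such as response-time analysis is needed).

0.9628


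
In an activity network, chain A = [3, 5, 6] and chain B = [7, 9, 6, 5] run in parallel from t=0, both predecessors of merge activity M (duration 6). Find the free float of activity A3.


ES(A3) = sum of predecessors on chain A = 8
EF(A3) = ES + duration = 8 + 6 = 14
Successor of A3 is M. ES(M) = max(sum(A), sum(B)) = max(14, 27) = 27
Free float = ES(successor) - EF(current) = 27 - 14 = 13

13


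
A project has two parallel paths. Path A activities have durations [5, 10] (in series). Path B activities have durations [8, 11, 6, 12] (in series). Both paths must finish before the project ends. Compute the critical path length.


Path A total = 5 + 10 = 15
Path B total = 8 + 11 + 6 + 12 = 37
Critical path = longest path = max(15, 37) = 37

37


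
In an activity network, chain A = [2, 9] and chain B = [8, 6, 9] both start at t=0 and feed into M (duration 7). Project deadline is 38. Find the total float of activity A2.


Forward pass: ES(A2) = sum of predecessors on chain A = 2
EF = ES + duration = 2 + 9 = 11
Backward pass: LF(M) = deadline = 38; LS(M) = 38 - 7 = 31
LF(A2) = LS(M) - sum(successors on chain A) = 31 - 0 = 31
LS = LF - duration = 31 - 9 = 22
Total float = LS - ES = 22 - 2 = 20

20


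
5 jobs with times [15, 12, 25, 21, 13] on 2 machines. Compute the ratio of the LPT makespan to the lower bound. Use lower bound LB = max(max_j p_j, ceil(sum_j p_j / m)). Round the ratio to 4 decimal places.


LPT order: [25, 21, 15, 13, 12]
Machine loads after assignment: [38, 48]
LPT makespan = 48
Lower bound = max(max_job, ceil(total/2)) = max(25, 43) = 43
Ratio = 48 / 43 = 1.1163

1.1163


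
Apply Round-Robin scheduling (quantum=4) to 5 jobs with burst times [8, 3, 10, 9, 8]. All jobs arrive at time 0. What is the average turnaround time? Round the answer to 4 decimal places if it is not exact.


Time quantum = 4
Execution trace:
  J1 runs 4 units, time = 4
  J2 runs 3 units, time = 7
  J3 runs 4 units, time = 11
  J4 runs 4 units, time = 15
  J5 runs 4 units, time = 19
  J1 runs 4 units, time = 23
  J3 runs 4 units, time = 27
  J4 runs 4 units, time = 31
  J5 runs 4 units, time = 35
  J3 runs 2 units, time = 37
  J4 runs 1 units, time = 38
Finish times: [23, 7, 37, 38, 35]
Average turnaround = 140/5 = 28.0

28.0


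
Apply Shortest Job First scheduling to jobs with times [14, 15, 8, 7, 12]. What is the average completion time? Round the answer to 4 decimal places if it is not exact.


SJF order (ascending): [7, 8, 12, 14, 15]
Completion times:
  Job 1: burst=7, C=7
  Job 2: burst=8, C=15
  Job 3: burst=12, C=27
  Job 4: burst=14, C=41
  Job 5: burst=15, C=56
Average completion = 146/5 = 29.2

29.2


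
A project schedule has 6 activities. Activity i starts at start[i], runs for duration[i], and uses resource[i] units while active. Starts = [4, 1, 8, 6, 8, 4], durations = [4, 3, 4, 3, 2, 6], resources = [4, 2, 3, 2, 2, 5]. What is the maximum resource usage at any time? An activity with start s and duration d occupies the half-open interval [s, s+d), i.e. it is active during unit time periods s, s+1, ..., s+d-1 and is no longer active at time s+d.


Each activity i is active on [start_i, start_i + duration_i).
Compute total resource usage per time slot:
  t=0: active resources = [], total = 0
  t=1: active resources = [2], total = 2
  t=2: active resources = [2], total = 2
  t=3: active resources = [2], total = 2
  t=4: active resources = [4, 5], total = 9
  t=5: active resources = [4, 5], total = 9
  t=6: active resources = [4, 2, 5], total = 11
  t=7: active resources = [4, 2, 5], total = 11
  t=8: active resources = [3, 2, 2, 5], total = 12
  t=9: active resources = [3, 2, 5], total = 10
  t=10: active resources = [3], total = 3
  t=11: active resources = [3], total = 3
Peak resource demand = 12

12


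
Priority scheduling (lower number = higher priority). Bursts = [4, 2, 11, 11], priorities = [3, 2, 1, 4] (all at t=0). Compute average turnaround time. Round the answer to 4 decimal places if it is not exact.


Sort by priority (ascending = highest first):
Order: [(1, 11), (2, 2), (3, 4), (4, 11)]
Completion times:
  Priority 1, burst=11, C=11
  Priority 2, burst=2, C=13
  Priority 3, burst=4, C=17
  Priority 4, burst=11, C=28
Average turnaround = 69/4 = 17.25

17.25


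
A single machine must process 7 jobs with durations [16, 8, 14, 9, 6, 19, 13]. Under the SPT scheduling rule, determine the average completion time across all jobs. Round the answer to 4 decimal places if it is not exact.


Sort jobs by processing time (SPT order): [6, 8, 9, 13, 14, 16, 19]
Compute completion times sequentially:
  Job 1: processing = 6, completes at 6
  Job 2: processing = 8, completes at 14
  Job 3: processing = 9, completes at 23
  Job 4: processing = 13, completes at 36
  Job 5: processing = 14, completes at 50
  Job 6: processing = 16, completes at 66
  Job 7: processing = 19, completes at 85
Sum of completion times = 280
Average completion time = 280/7 = 40.0

40.0


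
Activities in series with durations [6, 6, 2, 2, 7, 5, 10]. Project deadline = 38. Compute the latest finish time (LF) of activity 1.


LF(activity 1) = deadline - sum of successor durations
Successors: activities 2 through 7 with durations [6, 2, 2, 7, 5, 10]
Sum of successor durations = 32
LF = 38 - 32 = 6

6


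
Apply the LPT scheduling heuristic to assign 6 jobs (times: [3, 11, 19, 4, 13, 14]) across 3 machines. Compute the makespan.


Sort jobs in decreasing order (LPT): [19, 14, 13, 11, 4, 3]
Assign each job to the least loaded machine:
  Machine 1: jobs [19], load = 19
  Machine 2: jobs [14, 4, 3], load = 21
  Machine 3: jobs [13, 11], load = 24
Makespan = max load = 24

24


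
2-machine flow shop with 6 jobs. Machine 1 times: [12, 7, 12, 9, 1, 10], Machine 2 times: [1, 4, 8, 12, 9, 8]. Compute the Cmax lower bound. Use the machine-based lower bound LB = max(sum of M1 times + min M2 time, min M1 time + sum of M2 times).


LB1 = sum(M1 times) + min(M2 times) = 51 + 1 = 52
LB2 = min(M1 times) + sum(M2 times) = 1 + 42 = 43
Lower bound = max(LB1, LB2) = max(52, 43) = 52

52


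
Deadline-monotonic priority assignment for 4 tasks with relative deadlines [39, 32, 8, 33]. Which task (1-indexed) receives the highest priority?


Sort tasks by relative deadline (ascending):
  Task 3: deadline = 8
  Task 2: deadline = 32
  Task 4: deadline = 33
  Task 1: deadline = 39
Priority order (highest first): [3, 2, 4, 1]
Highest priority task = 3

3


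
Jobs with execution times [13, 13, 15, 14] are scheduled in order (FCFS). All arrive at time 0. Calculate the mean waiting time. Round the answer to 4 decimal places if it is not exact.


FCFS order (as given): [13, 13, 15, 14]
Waiting times:
  Job 1: wait = 0
  Job 2: wait = 13
  Job 3: wait = 26
  Job 4: wait = 41
Sum of waiting times = 80
Average waiting time = 80/4 = 20.0

20.0


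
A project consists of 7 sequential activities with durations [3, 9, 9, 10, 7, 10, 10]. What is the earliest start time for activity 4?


Activity 4 starts after activities 1 through 3 complete.
Predecessor durations: [3, 9, 9]
ES = 3 + 9 + 9 = 21

21


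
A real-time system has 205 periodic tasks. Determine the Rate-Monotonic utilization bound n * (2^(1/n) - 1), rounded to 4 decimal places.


Compute 2^(1/205) = 1.0033869285
Subtract 1: 1.0033869285 - 1 = 0.0033869285
Multiply by n: 205 * 0.0033869285 = 0.6943203425
Round to 4 dp: 0.6943

0.6943


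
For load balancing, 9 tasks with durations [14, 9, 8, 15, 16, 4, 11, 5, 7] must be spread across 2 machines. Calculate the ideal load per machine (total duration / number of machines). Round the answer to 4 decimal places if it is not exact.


Total processing time = 14 + 9 + 8 + 15 + 16 + 4 + 11 + 5 + 7 = 89
Number of machines = 2
Ideal balanced load = 89 / 2 = 44.5

44.5


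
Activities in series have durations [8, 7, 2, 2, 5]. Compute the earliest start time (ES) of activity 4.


Activity 4 starts after activities 1 through 3 complete.
Predecessor durations: [8, 7, 2]
ES = 8 + 7 + 2 = 17

17


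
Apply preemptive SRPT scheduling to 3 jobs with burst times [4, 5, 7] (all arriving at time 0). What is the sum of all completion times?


Since all jobs arrive at t=0, SRPT equals SPT ordering.
SPT order: [4, 5, 7]
Completion times:
  Job 1: p=4, C=4
  Job 2: p=5, C=9
  Job 3: p=7, C=16
Total completion time = 4 + 9 + 16 = 29

29


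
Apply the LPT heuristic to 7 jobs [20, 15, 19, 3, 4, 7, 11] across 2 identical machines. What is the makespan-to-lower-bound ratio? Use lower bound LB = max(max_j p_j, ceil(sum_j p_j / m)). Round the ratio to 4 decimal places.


LPT order: [20, 19, 15, 11, 7, 4, 3]
Machine loads after assignment: [41, 38]
LPT makespan = 41
Lower bound = max(max_job, ceil(total/2)) = max(20, 40) = 40
Ratio = 41 / 40 = 1.025

1.025


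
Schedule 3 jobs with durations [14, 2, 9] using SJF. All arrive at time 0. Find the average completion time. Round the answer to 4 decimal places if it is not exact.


SJF order (ascending): [2, 9, 14]
Completion times:
  Job 1: burst=2, C=2
  Job 2: burst=9, C=11
  Job 3: burst=14, C=25
Average completion = 38/3 = 12.6667

12.6667


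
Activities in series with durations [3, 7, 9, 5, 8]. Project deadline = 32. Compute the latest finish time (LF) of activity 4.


LF(activity 4) = deadline - sum of successor durations
Successors: activities 5 through 5 with durations [8]
Sum of successor durations = 8
LF = 32 - 8 = 24

24


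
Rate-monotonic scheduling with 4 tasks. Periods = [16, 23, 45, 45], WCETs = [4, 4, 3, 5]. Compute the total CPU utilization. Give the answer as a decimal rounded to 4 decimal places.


Compute individual utilizations (exact fractions):
  Task 1: C/T = 4/16 = 1/4 (approx. 0.25)
  Task 2: C/T = 4/23 (approx. 0.1739)
  Task 3: C/T = 3/45 = 1/15 (approx. 0.0667)
  Task 4: C/T = 5/45 = 1/9 (approx. 0.1111)
Total utilization U = 1/4 + 4/23 + 1/15 + 1/9 = 2491/4140
Rounded to 4 decimal places: U = 0.6017
RM (Liu & Layland) bound for 4 tasks = 0.756828; compare with U = 2491/4140 (approx. 0.601691)
U <= bound, so schedulable by RM sufficient condition.

0.6017


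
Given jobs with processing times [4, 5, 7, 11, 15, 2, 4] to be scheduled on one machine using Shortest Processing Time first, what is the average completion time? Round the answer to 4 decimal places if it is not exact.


Sort jobs by processing time (SPT order): [2, 4, 4, 5, 7, 11, 15]
Compute completion times sequentially:
  Job 1: processing = 2, completes at 2
  Job 2: processing = 4, completes at 6
  Job 3: processing = 4, completes at 10
  Job 4: processing = 5, completes at 15
  Job 5: processing = 7, completes at 22
  Job 6: processing = 11, completes at 33
  Job 7: processing = 15, completes at 48
Sum of completion times = 136
Average completion time = 136/7 = 19.4286

19.4286


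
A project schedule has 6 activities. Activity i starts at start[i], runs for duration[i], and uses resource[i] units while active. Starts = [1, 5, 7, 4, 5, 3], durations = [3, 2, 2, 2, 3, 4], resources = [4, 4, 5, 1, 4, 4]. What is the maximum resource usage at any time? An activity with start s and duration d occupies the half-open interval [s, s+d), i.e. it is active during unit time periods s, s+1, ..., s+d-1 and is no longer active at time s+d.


Each activity i is active on [start_i, start_i + duration_i).
Compute total resource usage per time slot:
  t=0: active resources = [], total = 0
  t=1: active resources = [4], total = 4
  t=2: active resources = [4], total = 4
  t=3: active resources = [4, 4], total = 8
  t=4: active resources = [1, 4], total = 5
  t=5: active resources = [4, 1, 4, 4], total = 13
  t=6: active resources = [4, 4, 4], total = 12
  t=7: active resources = [5, 4], total = 9
  t=8: active resources = [5], total = 5
Peak resource demand = 13

13


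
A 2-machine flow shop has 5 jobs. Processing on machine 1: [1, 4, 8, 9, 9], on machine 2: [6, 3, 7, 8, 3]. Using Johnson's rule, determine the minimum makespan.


Apply Johnson's rule:
  Group 1 (a <= b): [(1, 1, 6)]
  Group 2 (a > b): [(4, 9, 8), (3, 8, 7), (2, 4, 3), (5, 9, 3)]
Optimal job order: [1, 4, 3, 2, 5]
Schedule:
  Job 1: M1 done at 1, M2 done at 7
  Job 4: M1 done at 10, M2 done at 18
  Job 3: M1 done at 18, M2 done at 25
  Job 2: M1 done at 22, M2 done at 28
  Job 5: M1 done at 31, M2 done at 34
Makespan = 34

34


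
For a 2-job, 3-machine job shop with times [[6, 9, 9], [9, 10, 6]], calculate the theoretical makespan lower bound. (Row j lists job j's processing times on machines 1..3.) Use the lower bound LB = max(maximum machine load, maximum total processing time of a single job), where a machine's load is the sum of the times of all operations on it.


Machine loads:
  Machine 1: 6 + 9 = 15
  Machine 2: 9 + 10 = 19
  Machine 3: 9 + 6 = 15
Max machine load = 19
Job totals:
  Job 1: 24
  Job 2: 25
Max job total = 25
Lower bound = max(19, 25) = 25

25


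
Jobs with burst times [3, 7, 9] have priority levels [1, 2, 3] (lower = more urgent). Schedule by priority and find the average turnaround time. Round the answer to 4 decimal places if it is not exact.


Sort by priority (ascending = highest first):
Order: [(1, 3), (2, 7), (3, 9)]
Completion times:
  Priority 1, burst=3, C=3
  Priority 2, burst=7, C=10
  Priority 3, burst=9, C=19
Average turnaround = 32/3 = 10.6667

10.6667


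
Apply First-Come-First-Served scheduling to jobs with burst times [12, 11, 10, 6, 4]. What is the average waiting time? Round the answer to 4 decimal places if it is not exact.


FCFS order (as given): [12, 11, 10, 6, 4]
Waiting times:
  Job 1: wait = 0
  Job 2: wait = 12
  Job 3: wait = 23
  Job 4: wait = 33
  Job 5: wait = 39
Sum of waiting times = 107
Average waiting time = 107/5 = 21.4

21.4


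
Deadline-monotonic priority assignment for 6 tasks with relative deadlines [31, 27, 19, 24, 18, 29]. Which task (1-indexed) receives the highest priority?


Sort tasks by relative deadline (ascending):
  Task 5: deadline = 18
  Task 3: deadline = 19
  Task 4: deadline = 24
  Task 2: deadline = 27
  Task 6: deadline = 29
  Task 1: deadline = 31
Priority order (highest first): [5, 3, 4, 2, 6, 1]
Highest priority task = 5

5


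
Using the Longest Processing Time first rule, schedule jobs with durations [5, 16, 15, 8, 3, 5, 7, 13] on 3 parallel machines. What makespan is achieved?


Sort jobs in decreasing order (LPT): [16, 15, 13, 8, 7, 5, 5, 3]
Assign each job to the least loaded machine:
  Machine 1: jobs [16, 5, 5], load = 26
  Machine 2: jobs [15, 7], load = 22
  Machine 3: jobs [13, 8, 3], load = 24
Makespan = max load = 26

26


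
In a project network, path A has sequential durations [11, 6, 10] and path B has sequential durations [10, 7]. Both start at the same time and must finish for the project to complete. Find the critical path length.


Path A total = 11 + 6 + 10 = 27
Path B total = 10 + 7 = 17
Critical path = longest path = max(27, 17) = 27

27


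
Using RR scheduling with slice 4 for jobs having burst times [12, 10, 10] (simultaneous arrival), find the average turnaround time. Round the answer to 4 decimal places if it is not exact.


Time quantum = 4
Execution trace:
  J1 runs 4 units, time = 4
  J2 runs 4 units, time = 8
  J3 runs 4 units, time = 12
  J1 runs 4 units, time = 16
  J2 runs 4 units, time = 20
  J3 runs 4 units, time = 24
  J1 runs 4 units, time = 28
  J2 runs 2 units, time = 30
  J3 runs 2 units, time = 32
Finish times: [28, 30, 32]
Average turnaround = 90/3 = 30.0

30.0


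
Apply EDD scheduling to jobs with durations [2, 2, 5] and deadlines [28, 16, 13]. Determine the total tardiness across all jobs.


Sort by due date (EDD order): [(5, 13), (2, 16), (2, 28)]
Compute completion times and tardiness:
  Job 1: p=5, d=13, C=5, tardiness=max(0,5-13)=0
  Job 2: p=2, d=16, C=7, tardiness=max(0,7-16)=0
  Job 3: p=2, d=28, C=9, tardiness=max(0,9-28)=0
Total tardiness = 0

0


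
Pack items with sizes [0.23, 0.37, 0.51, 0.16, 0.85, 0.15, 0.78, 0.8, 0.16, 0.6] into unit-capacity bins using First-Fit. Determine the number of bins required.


Place items sequentially using First-Fit:
  Item 0.23 -> new Bin 1
  Item 0.37 -> Bin 1 (now 0.6)
  Item 0.51 -> new Bin 2
  Item 0.16 -> Bin 1 (now 0.76)
  Item 0.85 -> new Bin 3
  Item 0.15 -> Bin 1 (now 0.91)
  Item 0.78 -> new Bin 4
  Item 0.8 -> new Bin 5
  Item 0.16 -> Bin 2 (now 0.67)
  Item 0.6 -> new Bin 6
Total bins used = 6

6


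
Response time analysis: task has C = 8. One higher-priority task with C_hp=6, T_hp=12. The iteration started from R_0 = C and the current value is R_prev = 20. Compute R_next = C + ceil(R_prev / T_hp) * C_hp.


R_next = C + ceil(R_prev / T_hp) * C_hp
ceil(20 / 12) = ceil(1.6667) = 2
Interference = 2 * 6 = 12
R_next = 8 + 12 = 20
R_next = R_prev, so the iteration has converged (response time = 20).

20


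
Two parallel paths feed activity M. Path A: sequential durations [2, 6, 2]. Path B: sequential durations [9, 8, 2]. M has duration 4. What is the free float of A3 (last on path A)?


ES(A3) = sum of predecessors on chain A = 8
EF(A3) = ES + duration = 8 + 2 = 10
Successor of A3 is M. ES(M) = max(sum(A), sum(B)) = max(10, 19) = 19
Free float = ES(successor) - EF(current) = 19 - 10 = 9

9


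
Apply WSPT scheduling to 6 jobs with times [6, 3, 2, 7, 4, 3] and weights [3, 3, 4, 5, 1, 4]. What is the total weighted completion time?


Compute p/w ratios and sort ascending (WSPT): [(2, 4), (3, 4), (3, 3), (7, 5), (6, 3), (4, 1)]
Compute weighted completion times:
  Job (p=2,w=4): C=2, w*C=4*2=8
  Job (p=3,w=4): C=5, w*C=4*5=20
  Job (p=3,w=3): C=8, w*C=3*8=24
  Job (p=7,w=5): C=15, w*C=5*15=75
  Job (p=6,w=3): C=21, w*C=3*21=63
  Job (p=4,w=1): C=25, w*C=1*25=25
Total weighted completion time = 215

215


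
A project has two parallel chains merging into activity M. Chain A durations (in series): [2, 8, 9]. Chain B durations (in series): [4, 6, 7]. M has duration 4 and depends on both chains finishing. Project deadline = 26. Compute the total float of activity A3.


Forward pass: ES(A3) = sum of predecessors on chain A = 10
EF = ES + duration = 10 + 9 = 19
Backward pass: LF(M) = deadline = 26; LS(M) = 26 - 4 = 22
LF(A3) = LS(M) - sum(successors on chain A) = 22 - 0 = 22
LS = LF - duration = 22 - 9 = 13
Total float = LS - ES = 13 - 10 = 3

3


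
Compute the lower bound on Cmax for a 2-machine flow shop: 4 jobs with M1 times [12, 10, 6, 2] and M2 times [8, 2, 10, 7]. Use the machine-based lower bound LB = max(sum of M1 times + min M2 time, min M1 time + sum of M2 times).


LB1 = sum(M1 times) + min(M2 times) = 30 + 2 = 32
LB2 = min(M1 times) + sum(M2 times) = 2 + 27 = 29
Lower bound = max(LB1, LB2) = max(32, 29) = 32

32


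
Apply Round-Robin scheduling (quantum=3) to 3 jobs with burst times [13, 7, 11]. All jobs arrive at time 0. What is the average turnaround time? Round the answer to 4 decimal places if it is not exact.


Time quantum = 3
Execution trace:
  J1 runs 3 units, time = 3
  J2 runs 3 units, time = 6
  J3 runs 3 units, time = 9
  J1 runs 3 units, time = 12
  J2 runs 3 units, time = 15
  J3 runs 3 units, time = 18
  J1 runs 3 units, time = 21
  J2 runs 1 units, time = 22
  J3 runs 3 units, time = 25
  J1 runs 3 units, time = 28
  J3 runs 2 units, time = 30
  J1 runs 1 units, time = 31
Finish times: [31, 22, 30]
Average turnaround = 83/3 = 27.6667

27.6667


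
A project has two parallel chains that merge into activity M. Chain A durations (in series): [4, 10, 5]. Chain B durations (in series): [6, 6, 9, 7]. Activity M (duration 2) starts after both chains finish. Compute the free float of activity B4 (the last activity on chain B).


ES(B4) = sum of predecessors on chain B = 21
EF(B4) = ES + duration = 21 + 7 = 28
Successor of B4 is M. ES(M) = max(sum(A), sum(B)) = max(19, 28) = 28
Free float = ES(successor) - EF(current) = 28 - 28 = 0

0


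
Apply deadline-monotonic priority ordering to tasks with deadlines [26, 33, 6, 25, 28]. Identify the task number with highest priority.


Sort tasks by relative deadline (ascending):
  Task 3: deadline = 6
  Task 4: deadline = 25
  Task 1: deadline = 26
  Task 5: deadline = 28
  Task 2: deadline = 33
Priority order (highest first): [3, 4, 1, 5, 2]
Highest priority task = 3

3
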